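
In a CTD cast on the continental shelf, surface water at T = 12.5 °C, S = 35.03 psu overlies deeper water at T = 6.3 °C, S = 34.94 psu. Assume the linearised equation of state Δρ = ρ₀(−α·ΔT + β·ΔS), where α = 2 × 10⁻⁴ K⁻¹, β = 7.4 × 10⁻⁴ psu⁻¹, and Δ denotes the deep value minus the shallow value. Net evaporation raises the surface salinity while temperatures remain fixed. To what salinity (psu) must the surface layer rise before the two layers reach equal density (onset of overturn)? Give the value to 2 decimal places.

36.62 psu

Neutral buoyancy requires −α(T_deep − T_surf) + β(S_deep − S_surf′) = 0.
S_surf′ = S_deep − (α/β)·ΔT = 34.94 − (2 × 10⁻⁴/7.4 × 10⁻⁴)·(-6.2) = 36.6157 psu.
Increase required: 36.6157 − 35.03 = 1.5857 psu.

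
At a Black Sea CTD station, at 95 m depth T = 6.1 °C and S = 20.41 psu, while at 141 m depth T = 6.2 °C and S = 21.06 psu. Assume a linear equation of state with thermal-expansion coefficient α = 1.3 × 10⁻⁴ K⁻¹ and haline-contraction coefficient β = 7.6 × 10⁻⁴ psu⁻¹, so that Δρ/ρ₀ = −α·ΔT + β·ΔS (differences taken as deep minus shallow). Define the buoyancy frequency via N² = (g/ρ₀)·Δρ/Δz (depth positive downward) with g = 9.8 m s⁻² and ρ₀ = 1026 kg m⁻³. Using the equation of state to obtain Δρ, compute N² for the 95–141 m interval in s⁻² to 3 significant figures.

ΔT = +0.1 K, ΔS = +0.65 psu (deep − shallow).
Δρ/ρ₀ = −αΔT + βΔS = -1.30 × 10⁻⁵ + 4.94 × 10⁻⁴ = 4.81 × 10⁻⁴, so Δρ ≈ 0.4935 kg m⁻³.
N² = (g/ρ₀)·Δρ/Δz = g·(Δρ/ρ₀)/Δz = 9.8 × 4.81 × 10⁻⁴ / 46 = 1.0247 × 10⁻⁴ s⁻² ≈ 1.02 × 10⁻⁴ s⁻².

1.02 × 10⁻⁴ s⁻²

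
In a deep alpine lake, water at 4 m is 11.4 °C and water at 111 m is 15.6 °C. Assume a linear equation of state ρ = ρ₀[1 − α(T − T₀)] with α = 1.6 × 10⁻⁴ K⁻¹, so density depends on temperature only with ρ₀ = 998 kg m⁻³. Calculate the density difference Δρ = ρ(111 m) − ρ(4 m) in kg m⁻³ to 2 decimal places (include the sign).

-0.67 kg m⁻³

ΔT = +4.2 K, Δρ/ρ₀ = −αΔT = -6.72 × 10⁻⁴.
Δρ = 998 × (-6.72 × 10⁻⁴) = -0.67 kg m⁻³.
Negative Δρ: lighter below, statically unstable.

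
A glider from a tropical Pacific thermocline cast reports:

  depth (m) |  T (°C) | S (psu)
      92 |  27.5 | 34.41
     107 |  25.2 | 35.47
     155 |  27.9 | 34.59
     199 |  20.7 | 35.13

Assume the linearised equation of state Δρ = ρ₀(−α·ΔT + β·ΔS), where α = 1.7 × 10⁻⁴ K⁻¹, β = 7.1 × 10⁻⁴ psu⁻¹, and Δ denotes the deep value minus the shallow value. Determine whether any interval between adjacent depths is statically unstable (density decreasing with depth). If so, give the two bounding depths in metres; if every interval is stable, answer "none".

Evaluate Δρ/ρ₀ = −αΔT + βΔS across each adjacent pair:
  92–107 m: −αΔT+βΔS = −(1.7 × 10⁻⁴)(-2.3)+(7.1 × 10⁻⁴)(+1.06) = 1.1 × 10⁻³ → stable
  107–155 m: −αΔT+βΔS = −(1.7 × 10⁻⁴)(+2.7)+(7.1 × 10⁻⁴)(-0.88) = -1.1 × 10⁻³ → UNSTABLE
  155–199 m: −αΔT+βΔS = −(1.7 × 10⁻⁴)(-7.2)+(7.1 × 10⁻⁴)(+0.54) = 1.6 × 10⁻³ → stable
The 107–155 m interval has Δρ < 0: lighter water underlies denser water.

107–155 m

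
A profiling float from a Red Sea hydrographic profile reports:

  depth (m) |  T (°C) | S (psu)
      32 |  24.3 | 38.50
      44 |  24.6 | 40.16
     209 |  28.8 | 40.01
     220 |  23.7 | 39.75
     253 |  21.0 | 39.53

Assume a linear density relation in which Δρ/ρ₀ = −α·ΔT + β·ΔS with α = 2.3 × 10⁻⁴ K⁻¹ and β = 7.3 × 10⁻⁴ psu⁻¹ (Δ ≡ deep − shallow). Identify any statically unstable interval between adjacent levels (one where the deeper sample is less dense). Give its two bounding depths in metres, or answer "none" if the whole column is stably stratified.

44–209 m

Evaluate Δρ/ρ₀ = −αΔT + βΔS across each adjacent pair:
  32–44 m: −αΔT+βΔS = −(2.3 × 10⁻⁴)(+0.3)+(7.3 × 10⁻⁴)(+1.66) = 1.1 × 10⁻³ → stable
  44–209 m: −αΔT+βΔS = −(2.3 × 10⁻⁴)(+4.2)+(7.3 × 10⁻⁴)(-0.15) = -1.1 × 10⁻³ → UNSTABLE
  209–220 m: −αΔT+βΔS = −(2.3 × 10⁻⁴)(-5.1)+(7.3 × 10⁻⁴)(-0.26) = 9.8 × 10⁻⁴ → stable
  220–253 m: −αΔT+βΔS = −(2.3 × 10⁻⁴)(-2.7)+(7.3 × 10⁻⁴)(-0.22) = 4.6 × 10⁻⁴ → stable
The 44–209 m interval has Δρ < 0: lighter water underlies denser water.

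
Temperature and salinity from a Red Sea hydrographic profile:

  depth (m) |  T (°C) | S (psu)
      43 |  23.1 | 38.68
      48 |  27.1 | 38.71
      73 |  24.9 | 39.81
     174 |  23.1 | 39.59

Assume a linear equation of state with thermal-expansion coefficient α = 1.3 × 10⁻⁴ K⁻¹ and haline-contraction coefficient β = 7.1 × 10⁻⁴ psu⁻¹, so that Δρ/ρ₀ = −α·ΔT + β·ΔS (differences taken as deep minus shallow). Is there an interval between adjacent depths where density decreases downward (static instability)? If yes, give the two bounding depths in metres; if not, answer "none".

Evaluate Δρ/ρ₀ = −αΔT + βΔS across each adjacent pair:
  43–48 m: −αΔT+βΔS = −(1.3 × 10⁻⁴)(+4.0)+(7.1 × 10⁻⁴)(+0.03) = -5.0 × 10⁻⁴ → UNSTABLE
  48–73 m: −αΔT+βΔS = −(1.3 × 10⁻⁴)(-2.2)+(7.1 × 10⁻⁴)(+1.10) = 1.1 × 10⁻³ → stable
  73–174 m: −αΔT+βΔS = −(1.3 × 10⁻⁴)(-1.8)+(7.1 × 10⁻⁴)(-0.22) = 7.8 × 10⁻⁵ → stable
The 43–48 m interval has Δρ < 0: lighter water underlies denser water.

43–48 m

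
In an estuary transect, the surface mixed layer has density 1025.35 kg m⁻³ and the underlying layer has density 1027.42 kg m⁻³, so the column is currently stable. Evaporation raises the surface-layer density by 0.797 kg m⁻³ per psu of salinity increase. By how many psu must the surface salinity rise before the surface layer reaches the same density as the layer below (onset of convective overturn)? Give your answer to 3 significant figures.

2.60 psu

Density deficit of the surface layer: 1027.42 − 1025.35 = 2.07 kg m⁻³.
Required change = 2.07 / 0.797 = 2.60 psu.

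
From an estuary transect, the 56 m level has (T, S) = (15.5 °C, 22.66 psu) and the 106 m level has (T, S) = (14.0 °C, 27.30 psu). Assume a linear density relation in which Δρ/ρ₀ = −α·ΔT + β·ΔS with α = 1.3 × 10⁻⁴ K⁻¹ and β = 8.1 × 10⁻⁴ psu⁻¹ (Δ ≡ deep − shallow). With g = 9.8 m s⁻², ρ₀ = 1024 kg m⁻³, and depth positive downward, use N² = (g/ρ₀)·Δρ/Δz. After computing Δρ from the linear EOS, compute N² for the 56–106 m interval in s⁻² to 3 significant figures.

7.75 × 10⁻⁴ s⁻²

ΔT = -1.5 K, ΔS = +4.64 psu (deep − shallow).
Δρ/ρ₀ = −αΔT + βΔS = 1.95 × 10⁻⁴ + 3.7584 × 10⁻³ = 3.9534 × 10⁻³, so Δρ ≈ 4.048 kg m⁻³.
N² = (g/ρ₀)·Δρ/Δz = g·(Δρ/ρ₀)/Δz = 9.8 × 3.9534 × 10⁻³ / 50 = 7.7487 × 10⁻⁴ s⁻² ≈ 7.75 × 10⁻⁴ s⁻².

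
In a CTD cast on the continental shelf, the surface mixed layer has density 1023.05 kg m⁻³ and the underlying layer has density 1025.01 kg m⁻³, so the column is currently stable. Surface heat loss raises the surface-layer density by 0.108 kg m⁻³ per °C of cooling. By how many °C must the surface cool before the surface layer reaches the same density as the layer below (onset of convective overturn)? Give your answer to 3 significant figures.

Density deficit of the surface layer: 1025.01 − 1023.05 = 1.96 kg m⁻³.
Required change = 1.96 / 0.108 = 18.1 °C.

18.1 °C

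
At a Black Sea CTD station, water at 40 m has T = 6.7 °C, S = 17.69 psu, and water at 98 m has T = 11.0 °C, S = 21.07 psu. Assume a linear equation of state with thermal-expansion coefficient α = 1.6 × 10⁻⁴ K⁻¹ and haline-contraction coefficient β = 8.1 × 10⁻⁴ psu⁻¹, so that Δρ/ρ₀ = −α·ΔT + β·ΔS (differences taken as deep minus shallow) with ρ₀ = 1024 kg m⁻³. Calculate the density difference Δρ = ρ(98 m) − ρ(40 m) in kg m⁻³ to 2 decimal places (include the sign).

+2.10 kg m⁻³

ΔT = +4.3 K, ΔS = +3.38 psu (deep − shallow).
Δρ/ρ₀ = −(1.6 × 10⁻⁴)(+4.3) + (8.1 × 10⁻⁴)(+3.38) = 2.0498 × 10⁻³.
Δρ = 1024 × (2.0498 × 10⁻³) = +2.10 kg m⁻³.
Positive Δρ: denser below, stable.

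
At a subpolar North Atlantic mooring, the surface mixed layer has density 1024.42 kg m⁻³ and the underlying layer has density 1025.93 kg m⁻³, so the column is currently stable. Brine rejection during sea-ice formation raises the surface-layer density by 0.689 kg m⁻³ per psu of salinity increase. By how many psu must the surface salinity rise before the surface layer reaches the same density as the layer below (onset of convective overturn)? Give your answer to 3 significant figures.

Density deficit of the surface layer: 1025.93 − 1024.42 = 1.51 kg m⁻³.
Required change = 1.51 / 0.689 = 2.19 psu.

2.19 psu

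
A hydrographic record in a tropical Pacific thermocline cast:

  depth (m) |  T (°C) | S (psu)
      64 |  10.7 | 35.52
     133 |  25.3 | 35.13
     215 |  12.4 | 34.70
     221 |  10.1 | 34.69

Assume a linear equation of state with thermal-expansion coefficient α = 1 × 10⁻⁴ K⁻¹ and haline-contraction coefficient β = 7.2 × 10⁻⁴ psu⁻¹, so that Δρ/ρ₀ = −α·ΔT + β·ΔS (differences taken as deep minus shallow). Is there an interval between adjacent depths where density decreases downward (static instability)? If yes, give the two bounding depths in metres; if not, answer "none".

Evaluate Δρ/ρ₀ = −αΔT + βΔS across each adjacent pair:
  64–133 m: −αΔT+βΔS = −(1 × 10⁻⁴)(+14.6)+(7.2 × 10⁻⁴)(-0.39) = -1.7 × 10⁻³ → UNSTABLE
  133–215 m: −αΔT+βΔS = −(1 × 10⁻⁴)(-12.9)+(7.2 × 10⁻⁴)(-0.43) = 9.8 × 10⁻⁴ → stable
  215–221 m: −αΔT+βΔS = −(1 × 10⁻⁴)(-2.3)+(7.2 × 10⁻⁴)(-0.01) = 2.2 × 10⁻⁴ → stable
The 64–133 m interval has Δρ < 0: lighter water underlies denser water.

64–133 m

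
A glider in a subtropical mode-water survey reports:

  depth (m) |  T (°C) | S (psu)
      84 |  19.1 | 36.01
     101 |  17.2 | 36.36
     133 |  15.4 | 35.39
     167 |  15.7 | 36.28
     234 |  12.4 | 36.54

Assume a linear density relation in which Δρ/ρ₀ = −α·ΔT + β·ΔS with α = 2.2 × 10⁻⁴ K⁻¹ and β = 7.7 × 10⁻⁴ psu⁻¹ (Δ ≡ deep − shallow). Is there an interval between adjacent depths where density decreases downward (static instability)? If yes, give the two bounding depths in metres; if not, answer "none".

101–133 m

Evaluate Δρ/ρ₀ = −αΔT + βΔS across each adjacent pair:
  84–101 m: −αΔT+βΔS = −(2.2 × 10⁻⁴)(-1.9)+(7.7 × 10⁻⁴)(+0.35) = 6.9 × 10⁻⁴ → stable
  101–133 m: −αΔT+βΔS = −(2.2 × 10⁻⁴)(-1.8)+(7.7 × 10⁻⁴)(-0.97) = -3.5 × 10⁻⁴ → UNSTABLE
  133–167 m: −αΔT+βΔS = −(2.2 × 10⁻⁴)(+0.3)+(7.7 × 10⁻⁴)(+0.89) = 6.2 × 10⁻⁴ → stable
  167–234 m: −αΔT+βΔS = −(2.2 × 10⁻⁴)(-3.3)+(7.7 × 10⁻⁴)(+0.26) = 9.3 × 10⁻⁴ → stable
The 101–133 m interval has Δρ < 0: lighter water underlies denser water.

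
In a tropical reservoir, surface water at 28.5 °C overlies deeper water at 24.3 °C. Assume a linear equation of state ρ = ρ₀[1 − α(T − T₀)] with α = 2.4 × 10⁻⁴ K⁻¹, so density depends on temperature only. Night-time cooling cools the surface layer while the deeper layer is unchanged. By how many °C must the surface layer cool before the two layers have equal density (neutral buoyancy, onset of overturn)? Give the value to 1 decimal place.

With temperature the only control, equal density requires T_surf′ = T_deep.
T_surf′ = 24.3 °C.
Cooling required: 28.5 − 24.3 = 4.2 °C.

4.2 °C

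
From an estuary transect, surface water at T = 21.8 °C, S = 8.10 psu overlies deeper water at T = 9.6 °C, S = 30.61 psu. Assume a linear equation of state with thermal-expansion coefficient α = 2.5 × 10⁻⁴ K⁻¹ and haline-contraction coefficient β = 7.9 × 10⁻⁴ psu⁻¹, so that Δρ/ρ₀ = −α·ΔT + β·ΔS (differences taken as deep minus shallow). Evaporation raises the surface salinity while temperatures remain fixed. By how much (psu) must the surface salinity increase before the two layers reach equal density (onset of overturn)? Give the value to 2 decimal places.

Neutral buoyancy requires −α(T_deep − T_surf) + β(S_deep − S_surf′) = 0.
S_surf′ = S_deep − (α/β)·ΔT = 30.61 − (2.5 × 10⁻⁴/7.9 × 10⁻⁴)·(-12.2) = 34.4708 psu.
Increase required: 34.4708 − 8.10 = 26.3708 psu.

26.37 psu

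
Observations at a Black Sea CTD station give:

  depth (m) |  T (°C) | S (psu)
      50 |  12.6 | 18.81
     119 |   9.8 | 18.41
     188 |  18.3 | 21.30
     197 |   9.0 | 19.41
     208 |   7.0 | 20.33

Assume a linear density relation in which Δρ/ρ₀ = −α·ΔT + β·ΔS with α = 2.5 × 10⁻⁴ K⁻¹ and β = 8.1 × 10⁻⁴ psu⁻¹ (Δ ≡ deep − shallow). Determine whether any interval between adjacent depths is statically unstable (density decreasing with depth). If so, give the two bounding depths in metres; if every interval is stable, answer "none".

none

Evaluate Δρ/ρ₀ = −αΔT + βΔS across each adjacent pair:
  50–119 m: −αΔT+βΔS = −(2.5 × 10⁻⁴)(-2.8)+(8.1 × 10⁻⁴)(-0.40) = 3.8 × 10⁻⁴ → stable
  119–188 m: −αΔT+βΔS = −(2.5 × 10⁻⁴)(+8.5)+(8.1 × 10⁻⁴)(+2.89) = 2.2 × 10⁻⁴ → stable
  188–197 m: −αΔT+βΔS = −(2.5 × 10⁻⁴)(-9.3)+(8.1 × 10⁻⁴)(-1.89) = 7.9 × 10⁻⁴ → stable
  197–208 m: −αΔT+βΔS = −(2.5 × 10⁻⁴)(-2.0)+(8.1 × 10⁻⁴)(+0.92) = 1.2 × 10⁻³ → stable
Every interval has Δρ > 0: the column is stably stratified throughout.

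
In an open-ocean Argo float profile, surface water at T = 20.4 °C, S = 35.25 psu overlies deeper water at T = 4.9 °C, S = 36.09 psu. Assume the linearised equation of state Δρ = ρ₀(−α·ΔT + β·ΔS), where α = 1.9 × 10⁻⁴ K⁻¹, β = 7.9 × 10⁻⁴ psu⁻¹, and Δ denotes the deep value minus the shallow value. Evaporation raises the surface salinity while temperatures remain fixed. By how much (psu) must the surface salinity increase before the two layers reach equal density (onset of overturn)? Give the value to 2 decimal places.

4.57 psu

Neutral buoyancy requires −α(T_deep − T_surf) + β(S_deep − S_surf′) = 0.
S_surf′ = S_deep − (α/β)·ΔT = 36.09 − (1.9 × 10⁻⁴/7.9 × 10⁻⁴)·(-15.5) = 39.8178 psu.
Increase required: 39.8178 − 35.25 = 4.5678 psu.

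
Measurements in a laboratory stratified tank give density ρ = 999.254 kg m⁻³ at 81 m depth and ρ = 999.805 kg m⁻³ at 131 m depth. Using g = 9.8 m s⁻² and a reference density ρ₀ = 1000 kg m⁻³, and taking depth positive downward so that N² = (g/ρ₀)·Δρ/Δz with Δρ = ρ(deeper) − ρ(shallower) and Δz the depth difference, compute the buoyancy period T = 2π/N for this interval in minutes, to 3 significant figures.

10.1 min

Δρ = 999.805 − 999.254 = 0.551 kg m⁻³ over Δz = 131 − 81 = 50 m.
N² = (9.8/1000) × (0.551/50) = 1.0800 × 10⁻⁴ s⁻².
N = √(1.0800 × 10⁻⁴) = 0.010392 rad s⁻¹, so T = 2π/N = 604.62 s = 10.077 min ≈ 10.1 min.
A positive N² confirms static stability across the interval.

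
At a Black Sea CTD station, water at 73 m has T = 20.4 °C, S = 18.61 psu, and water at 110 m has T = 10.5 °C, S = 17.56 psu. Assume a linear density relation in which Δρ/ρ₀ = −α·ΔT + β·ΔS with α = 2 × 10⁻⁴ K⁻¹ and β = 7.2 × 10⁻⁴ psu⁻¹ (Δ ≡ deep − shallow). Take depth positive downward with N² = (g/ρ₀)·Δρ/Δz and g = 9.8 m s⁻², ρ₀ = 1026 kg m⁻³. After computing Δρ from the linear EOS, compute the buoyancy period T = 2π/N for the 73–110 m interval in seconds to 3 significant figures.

349 s

ΔT = -9.9 K, ΔS = -1.05 psu (deep − shallow).
Δρ/ρ₀ = −αΔT + βΔS = 1.98 × 10⁻³ − 7.56 × 10⁻⁴ = 1.224 × 10⁻³, so Δρ ≈ 1.256 kg m⁻³.
N² = (g/ρ₀)·Δρ/Δz = g·(Δρ/ρ₀)/Δz = 9.8 × 1.224 × 10⁻³ / 37 = 3.2419 × 10⁻⁴ s⁻².
N = √(3.2419 × 10⁻⁴) = 0.018005 rad s⁻¹ → T = 2π/N = 348.97 s ≈ 349 s.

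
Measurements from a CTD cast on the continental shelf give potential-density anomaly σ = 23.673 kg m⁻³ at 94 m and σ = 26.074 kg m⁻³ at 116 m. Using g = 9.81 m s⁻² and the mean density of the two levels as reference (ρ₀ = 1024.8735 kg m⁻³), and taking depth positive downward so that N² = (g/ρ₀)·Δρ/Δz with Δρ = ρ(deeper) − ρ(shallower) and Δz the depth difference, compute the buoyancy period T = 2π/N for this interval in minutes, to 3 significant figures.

3.24 min

Δρ = 1026.074 − 1023.673 = 2.401 kg m⁻³ over Δz = 116 − 94 = 22 m.
N² = (9.81/1024.8735) × (2.401/22) = 1.0446 × 10⁻³ s⁻².
N = √(1.0446 × 10⁻³) = 0.032320 rad s⁻¹, so T = 2π/N = 194.41 s = 3.2402 min ≈ 3.24 min.
Since Δρ > 0 the layer is stably stratified.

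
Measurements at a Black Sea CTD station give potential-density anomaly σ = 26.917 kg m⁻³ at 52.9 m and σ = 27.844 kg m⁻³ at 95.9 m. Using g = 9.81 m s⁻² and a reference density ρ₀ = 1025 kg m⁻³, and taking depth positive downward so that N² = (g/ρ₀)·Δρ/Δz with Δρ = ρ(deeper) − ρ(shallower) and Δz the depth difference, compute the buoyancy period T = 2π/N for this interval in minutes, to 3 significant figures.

Δρ = 1027.844 − 1026.917 = 0.927 kg m⁻³ over Δz = 95.9 − 52.9 = 43 m.
N² = (9.81/1025) × (0.927/43) = 2.0633 × 10⁻⁴ s⁻².
N = √(2.0633 × 10⁻⁴) = 0.014364 rad s⁻¹, so T = 2π/N = 437.43 s = 7.2905 min ≈ 7.29 min.

7.29 min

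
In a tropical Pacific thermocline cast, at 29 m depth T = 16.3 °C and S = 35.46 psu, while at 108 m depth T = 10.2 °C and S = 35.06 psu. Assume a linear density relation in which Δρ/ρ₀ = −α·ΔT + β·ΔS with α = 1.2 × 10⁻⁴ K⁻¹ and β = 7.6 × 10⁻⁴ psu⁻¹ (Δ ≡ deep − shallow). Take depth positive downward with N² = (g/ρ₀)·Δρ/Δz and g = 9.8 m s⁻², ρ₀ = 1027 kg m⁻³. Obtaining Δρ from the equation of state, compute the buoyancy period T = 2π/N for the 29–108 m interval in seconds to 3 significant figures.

ΔT = -6.1 K, ΔS = -0.40 psu (deep − shallow).
Δρ/ρ₀ = −αΔT + βΔS = 7.32 × 10⁻⁴ − 3.04 × 10⁻⁴ = 4.28 × 10⁻⁴, so Δρ ≈ 0.4396 kg m⁻³.
N² = (g/ρ₀)·Δρ/Δz = g·(Δρ/ρ₀)/Δz = 9.8 × 4.28 × 10⁻⁴ / 79 = 5.3094 × 10⁻⁵ s⁻².
N = √(5.3094 × 10⁻⁵) = 7.2866 × 10⁻³ rad s⁻¹ → T = 2π/N = 862.29 s ≈ 862 s.

862 s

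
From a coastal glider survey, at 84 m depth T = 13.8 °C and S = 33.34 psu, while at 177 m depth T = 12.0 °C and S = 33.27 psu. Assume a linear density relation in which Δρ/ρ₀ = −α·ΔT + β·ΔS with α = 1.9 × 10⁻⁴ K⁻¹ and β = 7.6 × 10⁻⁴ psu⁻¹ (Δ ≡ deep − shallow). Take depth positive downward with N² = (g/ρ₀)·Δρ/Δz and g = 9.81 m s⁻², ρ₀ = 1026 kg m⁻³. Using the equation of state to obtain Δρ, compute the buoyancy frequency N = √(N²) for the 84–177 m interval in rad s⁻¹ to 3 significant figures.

5.52 × 10⁻³ rad s⁻¹

ΔT = -1.8 K, ΔS = -0.07 psu (deep − shallow).
Δρ/ρ₀ = −αΔT + βΔS = 3.42 × 10⁻⁴ − 5.32 × 10⁻⁵ = 2.888 × 10⁻⁴, so Δρ ≈ 0.2963 kg m⁻³.
N² = (g/ρ₀)·Δρ/Δz = g·(Δρ/ρ₀)/Δz = 9.81 × 2.888 × 10⁻⁴ / 93 = 3.0464 × 10⁻⁵ s⁻².
N = √(3.0464 × 10⁻⁵) = 5.5194 × 10⁻³ rad s⁻¹ ≈ 5.52 × 10⁻³ rad s⁻¹.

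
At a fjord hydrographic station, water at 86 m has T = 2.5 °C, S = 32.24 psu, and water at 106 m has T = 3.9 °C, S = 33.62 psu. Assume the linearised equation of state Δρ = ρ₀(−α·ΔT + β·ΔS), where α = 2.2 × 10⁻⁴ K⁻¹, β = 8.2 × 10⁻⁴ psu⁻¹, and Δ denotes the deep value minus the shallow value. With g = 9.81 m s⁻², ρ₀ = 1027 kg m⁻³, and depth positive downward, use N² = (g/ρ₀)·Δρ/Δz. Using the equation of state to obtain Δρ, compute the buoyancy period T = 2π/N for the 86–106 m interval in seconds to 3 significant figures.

313 s

ΔT = +1.4 K, ΔS = +1.38 psu (deep − shallow).
Δρ/ρ₀ = −αΔT + βΔS = -3.08 × 10⁻⁴ + 1.1316 × 10⁻³ = 8.236 × 10⁻⁴, so Δρ ≈ 0.8458 kg m⁻³.
N² = (g/ρ₀)·Δρ/Δz = g·(Δρ/ρ₀)/Δz = 9.81 × 8.236 × 10⁻⁴ / 20 = 4.0398 × 10⁻⁴ s⁻².
N = √(4.0398 × 10⁻⁴) = 0.020099 rad s⁻¹ → T = 2π/N = 312.61 s ≈ 313 s.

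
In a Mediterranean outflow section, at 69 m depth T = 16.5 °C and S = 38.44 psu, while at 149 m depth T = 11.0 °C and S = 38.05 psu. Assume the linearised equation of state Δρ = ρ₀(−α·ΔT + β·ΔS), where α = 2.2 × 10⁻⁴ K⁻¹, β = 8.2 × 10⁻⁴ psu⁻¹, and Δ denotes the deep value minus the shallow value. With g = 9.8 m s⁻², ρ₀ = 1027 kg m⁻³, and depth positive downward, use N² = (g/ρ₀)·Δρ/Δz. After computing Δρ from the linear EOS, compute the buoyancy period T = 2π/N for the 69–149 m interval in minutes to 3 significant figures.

ΔT = -5.5 K, ΔS = -0.39 psu (deep − shallow).
Δρ/ρ₀ = −αΔT + βΔS = 1.21 × 10⁻³ − 3.198 × 10⁻⁴ = 8.902 × 10⁻⁴, so Δρ ≈ 0.9142 kg m⁻³.
N² = (g/ρ₀)·Δρ/Δz = g·(Δρ/ρ₀)/Δz = 9.8 × 8.902 × 10⁻⁴ / 80 = 1.0905 × 10⁻⁴ s⁻².
N = √(1.0905 × 10⁻⁴) = 0.010443 rad s⁻¹ → T = 2π/N = 601.66 s = 10.028 min ≈ 10.0 min.

10.0 min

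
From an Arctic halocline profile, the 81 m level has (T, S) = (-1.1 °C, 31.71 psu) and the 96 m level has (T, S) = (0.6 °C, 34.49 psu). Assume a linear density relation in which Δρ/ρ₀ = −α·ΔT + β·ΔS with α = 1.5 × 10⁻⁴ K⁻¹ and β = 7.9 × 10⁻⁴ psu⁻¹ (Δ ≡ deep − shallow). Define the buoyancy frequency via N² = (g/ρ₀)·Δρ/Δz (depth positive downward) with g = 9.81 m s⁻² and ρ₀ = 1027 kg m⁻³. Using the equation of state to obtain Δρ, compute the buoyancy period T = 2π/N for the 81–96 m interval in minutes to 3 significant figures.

ΔT = +1.7 K, ΔS = +2.78 psu (deep − shallow).
Δρ/ρ₀ = −αΔT + βΔS = -2.55 × 10⁻⁴ + 2.1962 × 10⁻³ = 1.9412 × 10⁻³, so Δρ ≈ 1.994 kg m⁻³.
N² = (g/ρ₀)·Δρ/Δz = g·(Δρ/ρ₀)/Δz = 9.81 × 1.9412 × 10⁻³ / 15 = 1.2695 × 10⁻³ s⁻².
N = √(1.2695 × 10⁻³) = 0.035630 rad s⁻¹ → T = 2π/N = 176.35 s = 2.9392 min ≈ 2.94 min.

2.94 min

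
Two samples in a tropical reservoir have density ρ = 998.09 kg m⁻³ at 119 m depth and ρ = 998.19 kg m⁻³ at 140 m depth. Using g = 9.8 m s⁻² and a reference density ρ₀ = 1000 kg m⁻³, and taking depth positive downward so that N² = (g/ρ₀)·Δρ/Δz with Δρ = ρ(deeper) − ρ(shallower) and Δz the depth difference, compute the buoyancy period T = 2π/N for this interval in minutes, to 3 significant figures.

15.3 min

Δρ = 998.19 − 998.09 = 0.10 kg m⁻³ over Δz = 140 − 119 = 21 m.
N² = (9.8/1000) × (0.10/21) = 4.6667 × 10⁻⁵ s⁻².
N = √(4.6667 × 10⁻⁵) = 6.8313 × 10⁻³ rad s⁻¹, so T = 2π/N = 919.76 s = 15.329 min ≈ 15.3 min.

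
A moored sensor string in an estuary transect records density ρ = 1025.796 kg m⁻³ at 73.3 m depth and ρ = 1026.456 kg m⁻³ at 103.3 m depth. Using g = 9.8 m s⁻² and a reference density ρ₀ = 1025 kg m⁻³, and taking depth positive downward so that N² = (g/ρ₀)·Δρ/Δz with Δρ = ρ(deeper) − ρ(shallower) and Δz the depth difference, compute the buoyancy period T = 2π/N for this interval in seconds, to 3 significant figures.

Δρ = 1026.456 − 1025.796 = 0.660 kg m⁻³ over Δz = 103.3 − 73.3 = 30 m.
N² = (9.8/1025) × (0.660/30) = 2.1034 × 10⁻⁴ s⁻².
N = √(2.1034 × 10⁻⁴) = 0.014503 rad s⁻¹, so T = 2π/N = 433.23 s ≈ 433 s.

433 s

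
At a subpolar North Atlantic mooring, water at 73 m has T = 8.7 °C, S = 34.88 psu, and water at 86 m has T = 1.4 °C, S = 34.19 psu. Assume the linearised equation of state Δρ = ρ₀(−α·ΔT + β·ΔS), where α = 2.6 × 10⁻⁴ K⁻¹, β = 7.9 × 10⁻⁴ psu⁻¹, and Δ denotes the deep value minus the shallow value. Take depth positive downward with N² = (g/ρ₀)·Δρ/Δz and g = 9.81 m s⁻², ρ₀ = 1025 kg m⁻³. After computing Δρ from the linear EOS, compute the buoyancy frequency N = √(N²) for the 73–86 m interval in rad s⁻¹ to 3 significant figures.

0.0320 rad s⁻¹

ΔT = -7.3 K, ΔS = -0.69 psu (deep − shallow).
Δρ/ρ₀ = −αΔT + βΔS = 1.898 × 10⁻³ − 5.451 × 10⁻⁴ = 1.3529 × 10⁻³, so Δρ ≈ 1.387 kg m⁻³.
N² = (g/ρ₀)·Δρ/Δz = g·(Δρ/ρ₀)/Δz = 9.81 × 1.3529 × 10⁻³ / 13 = 1.0209 × 10⁻³ s⁻².
N = √(1.0209 × 10⁻³) = 0.031952 rad s⁻¹ ≈ 0.0320 rad s⁻¹.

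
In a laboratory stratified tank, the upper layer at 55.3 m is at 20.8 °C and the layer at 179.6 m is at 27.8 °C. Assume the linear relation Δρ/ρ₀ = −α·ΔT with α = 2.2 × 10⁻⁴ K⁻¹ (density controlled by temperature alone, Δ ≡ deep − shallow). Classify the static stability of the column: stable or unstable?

unstable

ΔT = 27.8 − 20.8 = +7.0 K, so Δρ/ρ₀ = −αΔT = -1.54 × 10⁻³.
Δρ/ρ₀ < 0, so Δρ < 0: deeper water is lighter → statically unstable; the column would overturn.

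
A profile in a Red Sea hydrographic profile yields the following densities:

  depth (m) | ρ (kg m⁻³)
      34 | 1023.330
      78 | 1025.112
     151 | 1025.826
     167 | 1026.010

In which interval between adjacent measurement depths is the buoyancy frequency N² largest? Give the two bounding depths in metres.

Compute the density gradient over each adjacent pair:
  34–78 m: Δρ/Δz = 1.782/44 = 0.041 kg m⁻⁴
  78–151 m: Δρ/Δz = 0.714/73 = 9.8 × 10⁻³ kg m⁻⁴
  151–167 m: Δρ/Δz = 0.184/16 = 0.011 kg m⁻⁴
The largest gradient is in the 34–78 m interval — the pycnocline.

34–78 m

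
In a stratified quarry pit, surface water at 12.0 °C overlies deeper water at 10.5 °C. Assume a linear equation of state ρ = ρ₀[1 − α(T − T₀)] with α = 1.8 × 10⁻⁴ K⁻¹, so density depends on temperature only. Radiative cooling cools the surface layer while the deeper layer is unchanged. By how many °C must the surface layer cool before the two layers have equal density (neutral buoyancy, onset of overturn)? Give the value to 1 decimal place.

With temperature the only control, equal density requires T_surf′ = T_deep.
T_surf′ = 10.5 °C.
Cooling required: 12.0 − 10.5 = 1.5 °C.

1.5 °C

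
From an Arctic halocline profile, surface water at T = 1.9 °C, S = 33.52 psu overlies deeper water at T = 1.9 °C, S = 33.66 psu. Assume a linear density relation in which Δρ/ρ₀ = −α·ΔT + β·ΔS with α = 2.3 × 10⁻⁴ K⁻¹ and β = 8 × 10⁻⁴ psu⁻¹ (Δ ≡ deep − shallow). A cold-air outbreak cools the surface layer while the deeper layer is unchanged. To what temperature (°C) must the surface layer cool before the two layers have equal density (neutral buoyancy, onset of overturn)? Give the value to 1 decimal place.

1.4 °C

Neutral buoyancy requires Δρ = 0, i.e. −α(T_deep − T_surf′) + β(S_deep − S_surf) = 0.
T_surf′ = T_deep − (β/α)·ΔS = 1.9 − (8 × 10⁻⁴/2.3 × 10⁻⁴)·(+0.14) = 1.413 °C.
Cooling required: 1.9 − (1.413) = 0.487 °C.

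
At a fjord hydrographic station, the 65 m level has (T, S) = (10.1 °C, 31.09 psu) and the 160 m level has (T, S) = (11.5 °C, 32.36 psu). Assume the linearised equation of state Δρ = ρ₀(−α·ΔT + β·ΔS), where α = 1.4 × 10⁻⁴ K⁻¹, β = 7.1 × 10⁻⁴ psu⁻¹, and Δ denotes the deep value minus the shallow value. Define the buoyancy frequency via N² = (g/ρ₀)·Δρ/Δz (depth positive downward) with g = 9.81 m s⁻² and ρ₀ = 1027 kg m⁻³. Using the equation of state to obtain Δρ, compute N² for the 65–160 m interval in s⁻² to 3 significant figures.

ΔT = +1.4 K, ΔS = +1.27 psu (deep − shallow).
Δρ/ρ₀ = −αΔT + βΔS = -1.96 × 10⁻⁴ + 9.017 × 10⁻⁴ = 7.057 × 10⁻⁴, so Δρ ≈ 0.7248 kg m⁻³.
N² = (g/ρ₀)·Δρ/Δz = g·(Δρ/ρ₀)/Δz = 9.81 × 7.057 × 10⁻⁴ / 95 = 7.2873 × 10⁻⁵ s⁻² ≈ 7.29 × 10⁻⁵ s⁻².

7.29 × 10⁻⁵ s⁻²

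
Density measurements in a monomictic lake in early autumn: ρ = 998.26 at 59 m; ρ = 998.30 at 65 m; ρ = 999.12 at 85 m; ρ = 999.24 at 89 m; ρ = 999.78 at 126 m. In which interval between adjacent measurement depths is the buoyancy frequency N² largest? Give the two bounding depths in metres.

65–85 m

Compute the density gradient over each adjacent pair:
  59–65 m: Δρ/Δz = 0.04/6 = 6.7 × 10⁻³ kg m⁻⁴
  65–85 m: Δρ/Δz = 0.82/20 = 0.041 kg m⁻⁴
  85–89 m: Δρ/Δz = 0.12/4 = 0.030 kg m⁻⁴
  89–126 m: Δρ/Δz = 0.54/37 = 0.015 kg m⁻⁴
The largest gradient is in the 65–85 m interval — the pycnocline.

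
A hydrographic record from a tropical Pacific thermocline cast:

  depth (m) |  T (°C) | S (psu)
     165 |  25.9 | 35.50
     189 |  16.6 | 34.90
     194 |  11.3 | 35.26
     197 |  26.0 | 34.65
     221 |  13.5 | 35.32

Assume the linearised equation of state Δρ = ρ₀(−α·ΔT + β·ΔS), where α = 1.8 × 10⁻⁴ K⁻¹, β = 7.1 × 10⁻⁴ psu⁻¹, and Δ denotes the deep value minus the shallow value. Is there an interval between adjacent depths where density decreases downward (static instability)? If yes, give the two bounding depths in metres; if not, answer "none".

194–197 m

Evaluate Δρ/ρ₀ = −αΔT + βΔS across each adjacent pair:
  165–189 m: −αΔT+βΔS = −(1.8 × 10⁻⁴)(-9.3)+(7.1 × 10⁻⁴)(-0.60) = 1.2 × 10⁻³ → stable
  189–194 m: −αΔT+βΔS = −(1.8 × 10⁻⁴)(-5.3)+(7.1 × 10⁻⁴)(+0.36) = 1.2 × 10⁻³ → stable
  194–197 m: −αΔT+βΔS = −(1.8 × 10⁻⁴)(+14.7)+(7.1 × 10⁻⁴)(-0.61) = -3.1 × 10⁻³ → UNSTABLE
  197–221 m: −αΔT+βΔS = −(1.8 × 10⁻⁴)(-12.5)+(7.1 × 10⁻⁴)(+0.67) = 2.7 × 10⁻³ → stable
The 194–197 m interval has Δρ < 0: lighter water underlies denser water.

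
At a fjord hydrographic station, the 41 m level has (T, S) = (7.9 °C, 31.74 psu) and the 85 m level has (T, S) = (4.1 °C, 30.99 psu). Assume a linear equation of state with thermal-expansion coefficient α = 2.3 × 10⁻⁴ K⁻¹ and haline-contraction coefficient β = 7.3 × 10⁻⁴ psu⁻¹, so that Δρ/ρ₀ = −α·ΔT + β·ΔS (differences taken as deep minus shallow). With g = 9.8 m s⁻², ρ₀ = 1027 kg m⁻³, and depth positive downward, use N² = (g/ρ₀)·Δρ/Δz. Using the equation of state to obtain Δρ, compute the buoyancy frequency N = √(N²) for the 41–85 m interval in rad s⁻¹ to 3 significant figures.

8.53 × 10⁻³ rad s⁻¹

ΔT = -3.8 K, ΔS = -0.75 psu (deep − shallow).
Δρ/ρ₀ = −αΔT + βΔS = 8.74 × 10⁻⁴ − 5.475 × 10⁻⁴ = 3.265 × 10⁻⁴, so Δρ ≈ 0.3353 kg m⁻³.
N² = (g/ρ₀)·Δρ/Δz = g·(Δρ/ρ₀)/Δz = 9.8 × 3.265 × 10⁻⁴ / 44 = 7.2720 × 10⁻⁵ s⁻².
N = √(7.2720 × 10⁻⁵) = 8.5276 × 10⁻³ rad s⁻¹ ≈ 8.53 × 10⁻³ rad s⁻¹.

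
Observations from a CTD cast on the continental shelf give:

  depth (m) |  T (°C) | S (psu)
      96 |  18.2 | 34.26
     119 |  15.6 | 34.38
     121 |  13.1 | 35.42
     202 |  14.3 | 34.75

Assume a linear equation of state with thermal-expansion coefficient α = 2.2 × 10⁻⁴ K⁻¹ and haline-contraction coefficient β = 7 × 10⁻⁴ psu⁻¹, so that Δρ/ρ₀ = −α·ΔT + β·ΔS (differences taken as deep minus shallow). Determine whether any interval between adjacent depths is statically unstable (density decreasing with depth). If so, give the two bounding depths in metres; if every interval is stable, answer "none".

121–202 m

Evaluate Δρ/ρ₀ = −αΔT + βΔS across each adjacent pair:
  96–119 m: −αΔT+βΔS = −(2.2 × 10⁻⁴)(-2.6)+(7 × 10⁻⁴)(+0.12) = 6.6 × 10⁻⁴ → stable
  119–121 m: −αΔT+βΔS = −(2.2 × 10⁻⁴)(-2.5)+(7 × 10⁻⁴)(+1.04) = 1.3 × 10⁻³ → stable
  121–202 m: −αΔT+βΔS = −(2.2 × 10⁻⁴)(+1.2)+(7 × 10⁻⁴)(-0.67) = -7.3 × 10⁻⁴ → UNSTABLE
The 121–202 m interval has Δρ < 0: lighter water underlies denser water.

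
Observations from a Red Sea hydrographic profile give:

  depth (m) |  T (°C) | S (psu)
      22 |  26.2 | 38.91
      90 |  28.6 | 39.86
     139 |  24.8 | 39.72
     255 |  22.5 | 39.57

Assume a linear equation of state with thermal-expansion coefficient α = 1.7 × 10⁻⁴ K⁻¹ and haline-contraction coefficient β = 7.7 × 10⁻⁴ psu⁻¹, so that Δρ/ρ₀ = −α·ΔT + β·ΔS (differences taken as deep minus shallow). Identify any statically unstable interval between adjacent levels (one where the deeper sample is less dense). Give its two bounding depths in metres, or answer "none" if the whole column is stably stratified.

Evaluate Δρ/ρ₀ = −αΔT + βΔS across each adjacent pair:
  22–90 m: −αΔT+βΔS = −(1.7 × 10⁻⁴)(+2.4)+(7.7 × 10⁻⁴)(+0.95) = 3.2 × 10⁻⁴ → stable
  90–139 m: −αΔT+βΔS = −(1.7 × 10⁻⁴)(-3.8)+(7.7 × 10⁻⁴)(-0.14) = 5.4 × 10⁻⁴ → stable
  139–255 m: −αΔT+βΔS = −(1.7 × 10⁻⁴)(-2.3)+(7.7 × 10⁻⁴)(-0.15) = 2.8 × 10⁻⁴ → stable
Every interval has Δρ > 0: the column is stably stratified throughout.

none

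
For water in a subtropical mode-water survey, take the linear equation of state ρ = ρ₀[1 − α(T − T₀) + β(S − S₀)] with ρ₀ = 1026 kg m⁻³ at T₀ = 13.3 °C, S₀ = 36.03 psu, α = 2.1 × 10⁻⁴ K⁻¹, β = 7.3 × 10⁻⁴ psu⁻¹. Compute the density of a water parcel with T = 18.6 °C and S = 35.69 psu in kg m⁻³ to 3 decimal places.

1024.603 kg m⁻³

T − T₀ = +5.3 K, S − S₀ = -0.34 psu.
Bracket = 1 − α·(+5.3) + β·(-0.34) = 1 + (-1.3612 × 10⁻³) = 0.9986388.
ρ = 1026 × 0.9986388 = 1024.603 kg m⁻³.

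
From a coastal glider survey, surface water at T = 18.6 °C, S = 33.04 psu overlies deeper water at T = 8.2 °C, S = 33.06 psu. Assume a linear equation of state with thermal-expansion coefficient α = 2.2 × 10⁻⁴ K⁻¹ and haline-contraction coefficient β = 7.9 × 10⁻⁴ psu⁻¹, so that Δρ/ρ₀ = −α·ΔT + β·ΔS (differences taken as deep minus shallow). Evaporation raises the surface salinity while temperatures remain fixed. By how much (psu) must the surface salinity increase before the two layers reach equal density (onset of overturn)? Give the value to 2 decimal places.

2.92 psu

Neutral buoyancy requires −α(T_deep − T_surf) + β(S_deep − S_surf′) = 0.
S_surf′ = S_deep − (α/β)·ΔT = 33.06 − (2.2 × 10⁻⁴/7.9 × 10⁻⁴)·(-10.4) = 35.9562 psu.
Increase required: 35.9562 − 33.04 = 2.9162 psu.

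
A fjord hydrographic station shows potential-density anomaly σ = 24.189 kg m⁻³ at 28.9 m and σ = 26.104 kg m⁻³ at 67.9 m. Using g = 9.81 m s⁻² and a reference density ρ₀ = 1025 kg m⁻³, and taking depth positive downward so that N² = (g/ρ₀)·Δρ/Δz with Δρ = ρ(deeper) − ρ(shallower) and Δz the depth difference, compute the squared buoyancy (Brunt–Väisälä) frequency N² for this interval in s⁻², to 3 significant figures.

4.70 × 10⁻⁴ s⁻²

Δρ = 1026.104 − 1024.189 = 1.915 kg m⁻³ over Δz = 67.9 − 28.9 = 39 m.
N² = (9.81/1025) × (1.915/39) = 4.6995 × 10⁻⁴ s⁻² ≈ 4.70 × 10⁻⁴ s⁻².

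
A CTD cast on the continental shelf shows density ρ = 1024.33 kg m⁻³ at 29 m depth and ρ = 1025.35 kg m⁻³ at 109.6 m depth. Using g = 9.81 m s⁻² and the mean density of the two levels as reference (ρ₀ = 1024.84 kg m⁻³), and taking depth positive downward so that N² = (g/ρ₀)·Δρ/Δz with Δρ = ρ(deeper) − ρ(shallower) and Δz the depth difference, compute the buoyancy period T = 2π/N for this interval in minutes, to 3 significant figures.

9.51 min

Δρ = 1025.35 − 1024.33 = 1.02 kg m⁻³ over Δz = 109.6 − 29 = 80.6 m.
N² = (9.81/1024.84) × (1.02/80.6) = 1.2114 × 10⁻⁴ s⁻².
N = √(1.2114 × 10⁻⁴) = 0.011006 rad s⁻¹, so T = 2π/N = 570.89 s = 9.5148 min ≈ 9.51 min.
N² > 0, so the interval is statically stable.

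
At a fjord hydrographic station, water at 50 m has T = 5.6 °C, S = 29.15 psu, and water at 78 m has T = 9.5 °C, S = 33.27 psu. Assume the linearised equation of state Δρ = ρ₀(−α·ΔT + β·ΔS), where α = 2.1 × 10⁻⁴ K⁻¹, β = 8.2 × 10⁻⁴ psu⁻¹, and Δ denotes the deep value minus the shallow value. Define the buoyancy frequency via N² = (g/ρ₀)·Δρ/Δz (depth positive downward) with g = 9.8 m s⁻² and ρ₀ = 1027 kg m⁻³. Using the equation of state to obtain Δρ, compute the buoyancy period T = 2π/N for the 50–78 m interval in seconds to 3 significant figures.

210 s

ΔT = +3.9 K, ΔS = +4.12 psu (deep − shallow).
Δρ/ρ₀ = −αΔT + βΔS = -8.19 × 10⁻⁴ + 3.3784 × 10⁻³ = 2.5594 × 10⁻³, so Δρ ≈ 2.629 kg m⁻³.
N² = (g/ρ₀)·Δρ/Δz = g·(Δρ/ρ₀)/Δz = 9.8 × 2.5594 × 10⁻³ / 28 = 8.9579 × 10⁻⁴ s⁻².
N = √(8.9579 × 10⁻⁴) = 0.029930 rad s⁻¹ → T = 2π/N = 209.93 s ≈ 210 s.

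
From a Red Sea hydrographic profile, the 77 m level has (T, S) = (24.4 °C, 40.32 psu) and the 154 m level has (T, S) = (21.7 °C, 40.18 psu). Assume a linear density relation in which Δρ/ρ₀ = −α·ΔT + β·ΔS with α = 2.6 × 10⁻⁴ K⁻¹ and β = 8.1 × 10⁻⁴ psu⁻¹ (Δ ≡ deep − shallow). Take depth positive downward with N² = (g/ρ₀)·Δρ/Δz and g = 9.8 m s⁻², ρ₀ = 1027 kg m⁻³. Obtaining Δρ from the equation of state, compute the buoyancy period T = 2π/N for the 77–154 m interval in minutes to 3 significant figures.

12.1 min

ΔT = -2.7 K, ΔS = -0.14 psu (deep − shallow).
Δρ/ρ₀ = −αΔT + βΔS = 7.02 × 10⁻⁴ − 1.134 × 10⁻⁴ = 5.886 × 10⁻⁴, so Δρ ≈ 0.6045 kg m⁻³.
N² = (g/ρ₀)·Δρ/Δz = g·(Δρ/ρ₀)/Δz = 9.8 × 5.886 × 10⁻⁴ / 77 = 7.4913 × 10⁻⁵ s⁻².
N = √(7.4913 × 10⁻⁵) = 8.6552 × 10⁻³ rad s⁻¹ → T = 2π/N = 725.94 s = 12.099 min ≈ 12.1 min.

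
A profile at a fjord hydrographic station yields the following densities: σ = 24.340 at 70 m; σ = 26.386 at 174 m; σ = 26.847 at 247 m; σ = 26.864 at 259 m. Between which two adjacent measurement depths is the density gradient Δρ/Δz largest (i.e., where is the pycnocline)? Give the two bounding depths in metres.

70–174 m

Compute the density gradient over each adjacent pair:
  70–174 m: Δρ/Δz = 2.046/104 = 0.020 kg m⁻⁴
  174–247 m: Δρ/Δz = 0.461/73 = 6.3 × 10⁻³ kg m⁻⁴
  247–259 m: Δρ/Δz = 0.017/12 = 1.4 × 10⁻³ kg m⁻⁴
The largest gradient is in the 70–174 m interval — the pycnocline.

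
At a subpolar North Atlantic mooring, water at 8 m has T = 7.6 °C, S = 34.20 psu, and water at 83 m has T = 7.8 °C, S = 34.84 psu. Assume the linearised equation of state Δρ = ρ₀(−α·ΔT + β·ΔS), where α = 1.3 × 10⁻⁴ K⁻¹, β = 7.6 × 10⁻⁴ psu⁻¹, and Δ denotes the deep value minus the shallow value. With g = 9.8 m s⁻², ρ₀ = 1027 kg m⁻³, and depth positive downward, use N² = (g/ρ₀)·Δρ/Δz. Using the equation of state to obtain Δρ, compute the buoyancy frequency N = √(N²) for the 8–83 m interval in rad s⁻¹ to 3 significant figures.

7.76 × 10⁻³ rad s⁻¹

ΔT = +0.2 K, ΔS = +0.64 psu (deep − shallow).
Δρ/ρ₀ = −αΔT + βΔS = -2.60 × 10⁻⁵ + 4.864 × 10⁻⁴ = 4.604 × 10⁻⁴, so Δρ ≈ 0.4728 kg m⁻³.
N² = (g/ρ₀)·Δρ/Δz = g·(Δρ/ρ₀)/Δz = 9.8 × 4.604 × 10⁻⁴ / 75 = 6.0159 × 10⁻⁵ s⁻².
N = √(6.0159 × 10⁻⁵) = 7.7562 × 10⁻³ rad s⁻¹ ≈ 7.76 × 10⁻³ rad s⁻¹.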